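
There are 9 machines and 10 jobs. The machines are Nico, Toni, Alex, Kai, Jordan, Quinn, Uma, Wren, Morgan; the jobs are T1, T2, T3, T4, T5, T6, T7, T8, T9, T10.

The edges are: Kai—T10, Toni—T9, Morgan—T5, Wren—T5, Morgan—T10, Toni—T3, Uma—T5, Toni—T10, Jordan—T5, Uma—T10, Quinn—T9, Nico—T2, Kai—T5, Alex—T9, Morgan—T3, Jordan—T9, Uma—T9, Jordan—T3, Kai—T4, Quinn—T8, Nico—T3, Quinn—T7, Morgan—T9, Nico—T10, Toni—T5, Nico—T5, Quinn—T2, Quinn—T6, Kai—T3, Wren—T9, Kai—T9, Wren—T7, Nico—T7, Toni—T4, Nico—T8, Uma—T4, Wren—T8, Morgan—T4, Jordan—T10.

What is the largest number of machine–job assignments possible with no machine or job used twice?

8

One maximum matching: Nico–T7, Toni–T4, Alex–T9, Kai–T3, Jordan–T5, Quinn–T6, Uma–T10, Wren–T8.
The set {Toni, Alex, Kai, Jordan, Uma, Morgan} has only 5 neighbours ({T10, T3, T4, T5, T9}), so by Hall's theorem at most 8 of the 9 machines can be matched.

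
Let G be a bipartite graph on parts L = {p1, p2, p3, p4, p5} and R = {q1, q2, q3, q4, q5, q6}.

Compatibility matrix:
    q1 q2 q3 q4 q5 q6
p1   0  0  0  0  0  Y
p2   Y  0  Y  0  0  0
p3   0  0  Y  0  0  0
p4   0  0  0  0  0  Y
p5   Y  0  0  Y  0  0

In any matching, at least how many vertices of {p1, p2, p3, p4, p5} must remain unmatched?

For example, pair p1-q6, p2-q1, p3-q3, p5-q4.
The set {p1, p4} has only 1 neighbour ({q6}), so by Hall's theorem at most 4 of the 5 left vertices can be matched.
That matches 4 of the 5, leaving 1 unmatched; no matching can do better.

1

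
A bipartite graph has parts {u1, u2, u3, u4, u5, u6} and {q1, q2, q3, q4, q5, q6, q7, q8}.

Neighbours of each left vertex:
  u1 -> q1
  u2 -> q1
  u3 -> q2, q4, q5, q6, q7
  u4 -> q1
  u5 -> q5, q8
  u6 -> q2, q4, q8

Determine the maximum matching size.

4

For example, pair u1–q1, u3–q6, u5–q5, u6–q8.
The set {u1, u2, u4} has only 1 neighbour ({q1}), so by Hall's theorem at most 4 of the 6 left vertices can be matched.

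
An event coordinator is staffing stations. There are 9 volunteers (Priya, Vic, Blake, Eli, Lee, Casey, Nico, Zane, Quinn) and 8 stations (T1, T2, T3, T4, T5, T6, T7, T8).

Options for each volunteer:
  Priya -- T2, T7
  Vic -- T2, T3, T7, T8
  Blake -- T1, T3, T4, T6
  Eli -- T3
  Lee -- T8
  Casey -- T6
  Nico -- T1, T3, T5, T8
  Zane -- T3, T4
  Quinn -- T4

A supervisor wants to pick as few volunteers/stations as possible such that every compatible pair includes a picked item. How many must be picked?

8

The 8 edges Priya–T2, Vic–T7, Blake–T1, Eli–T3, Lee–T8, Casey–T6, Nico–T5, Zane–T4 form a matching, so any vertex cover needs at least 8 vertices (one per matched edge).
Conversely {Priya, Vic, Blake, Lee, Casey, Nico, T3, T4} meets every edge and has exactly 8 vertices, so 8 is optimal.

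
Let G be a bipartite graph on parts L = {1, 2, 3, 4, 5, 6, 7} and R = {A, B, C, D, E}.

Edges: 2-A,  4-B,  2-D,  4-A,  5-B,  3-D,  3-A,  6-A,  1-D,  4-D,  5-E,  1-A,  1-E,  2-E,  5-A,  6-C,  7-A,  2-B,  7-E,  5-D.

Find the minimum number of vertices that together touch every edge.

{6, A, B, D, E} is a vertex cover of size 5: every edge has an endpoint in this set.
No smaller cover exists because 1–D, 2–E, 3–A, 4–B, 6–C is a matching of size 5, and a cover must include an endpoint of each of these disjoint edges (König's theorem).

5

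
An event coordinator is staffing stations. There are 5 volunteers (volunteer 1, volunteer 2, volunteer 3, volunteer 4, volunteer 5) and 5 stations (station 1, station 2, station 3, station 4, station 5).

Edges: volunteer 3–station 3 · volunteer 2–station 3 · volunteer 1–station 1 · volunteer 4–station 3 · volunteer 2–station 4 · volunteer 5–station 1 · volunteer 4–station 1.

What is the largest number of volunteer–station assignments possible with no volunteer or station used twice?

One maximum matching: volunteer 1→station 1, volunteer 2→station 4, volunteer 3→station 3.
The set {volunteer 1, volunteer 3, volunteer 4, volunteer 5} has only 2 neighbours ({station 1, station 3}), so by Hall's theorem at most 3 of the 5 volunteers can be matched.

3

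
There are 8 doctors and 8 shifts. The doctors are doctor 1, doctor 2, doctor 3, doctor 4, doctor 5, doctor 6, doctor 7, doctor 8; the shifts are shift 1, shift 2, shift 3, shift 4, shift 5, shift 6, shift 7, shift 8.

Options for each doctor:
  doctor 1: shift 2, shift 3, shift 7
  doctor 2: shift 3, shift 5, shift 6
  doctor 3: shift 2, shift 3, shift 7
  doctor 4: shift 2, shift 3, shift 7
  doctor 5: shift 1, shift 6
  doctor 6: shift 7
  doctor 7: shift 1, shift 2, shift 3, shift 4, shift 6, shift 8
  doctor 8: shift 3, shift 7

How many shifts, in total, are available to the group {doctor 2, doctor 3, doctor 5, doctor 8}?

The union of neighbours of {doctor 2, doctor 3, doctor 5, doctor 8} is {shift 1, shift 2, shift 3, shift 5, shift 6, shift 7}, which has 6 elements.
Since |N(S)| = 6 ≥ |S| = 4, Hall's condition holds for this subset.

6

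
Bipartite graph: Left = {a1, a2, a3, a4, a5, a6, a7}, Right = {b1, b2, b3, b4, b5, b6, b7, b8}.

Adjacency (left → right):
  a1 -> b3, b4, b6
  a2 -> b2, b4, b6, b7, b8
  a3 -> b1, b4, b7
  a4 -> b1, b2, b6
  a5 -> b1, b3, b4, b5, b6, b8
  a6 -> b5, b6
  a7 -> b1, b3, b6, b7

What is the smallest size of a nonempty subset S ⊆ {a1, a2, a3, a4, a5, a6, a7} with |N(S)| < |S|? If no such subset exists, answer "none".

none

A matching saturating every left vertex exists, for instance a1→b6, a2→b7, a3→b4, a4→b2, a5→b1, a6→b5, a7→b3.
By Hall's marriage theorem, this means |N(S)| ≥ |S| for every subset S, so no violating subset exists.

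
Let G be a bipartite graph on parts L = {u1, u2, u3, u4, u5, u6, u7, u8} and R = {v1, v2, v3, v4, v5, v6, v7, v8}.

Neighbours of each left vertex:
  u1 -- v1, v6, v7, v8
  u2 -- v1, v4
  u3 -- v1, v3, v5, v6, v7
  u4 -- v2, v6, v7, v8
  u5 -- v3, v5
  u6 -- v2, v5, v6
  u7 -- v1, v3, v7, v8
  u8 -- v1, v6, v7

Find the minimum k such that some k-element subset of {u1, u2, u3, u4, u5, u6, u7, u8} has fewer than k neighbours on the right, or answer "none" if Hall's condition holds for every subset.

A matching saturating every left vertex exists, for instance u1→v8, u2→v4, u3→v3, u4→v7, u5→v5, u6→v2, u7→v1, u8→v6.
By Hall's marriage theorem, this means |N(S)| ≥ |S| for every subset S, so no violating subset exists.

none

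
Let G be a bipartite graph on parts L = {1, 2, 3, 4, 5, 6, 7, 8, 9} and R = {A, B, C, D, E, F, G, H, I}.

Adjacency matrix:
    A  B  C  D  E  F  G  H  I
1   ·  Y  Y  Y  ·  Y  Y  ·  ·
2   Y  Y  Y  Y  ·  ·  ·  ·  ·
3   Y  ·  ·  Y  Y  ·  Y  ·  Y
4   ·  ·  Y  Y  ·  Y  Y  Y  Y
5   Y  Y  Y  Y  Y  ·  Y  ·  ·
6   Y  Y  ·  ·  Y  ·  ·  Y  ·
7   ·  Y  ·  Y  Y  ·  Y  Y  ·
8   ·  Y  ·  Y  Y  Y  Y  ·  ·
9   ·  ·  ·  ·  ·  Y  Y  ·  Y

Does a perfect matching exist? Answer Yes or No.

One maximum matching: 1–G, 2–C, 3–I, 4–D, 5–A, 6–B, 7–H, 8–E, 9–F.
All 9 left vertices are covered.

Yes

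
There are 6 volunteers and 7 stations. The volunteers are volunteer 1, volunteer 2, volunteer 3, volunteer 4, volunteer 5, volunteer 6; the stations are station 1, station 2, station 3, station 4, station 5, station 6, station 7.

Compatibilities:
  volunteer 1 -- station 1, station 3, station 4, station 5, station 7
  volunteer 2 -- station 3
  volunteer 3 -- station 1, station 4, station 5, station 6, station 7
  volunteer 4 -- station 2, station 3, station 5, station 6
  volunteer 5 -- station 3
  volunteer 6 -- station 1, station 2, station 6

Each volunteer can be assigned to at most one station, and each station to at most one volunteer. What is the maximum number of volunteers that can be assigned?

For example, pair volunteer 1-station 1, volunteer 2-station 3, volunteer 3-station 7, volunteer 4-station 5, volunteer 6-station 2.
The set {volunteer 2, volunteer 5} has only 1 neighbour ({station 3}), so by Hall's theorem at most 5 of the 6 volunteers can be matched.

5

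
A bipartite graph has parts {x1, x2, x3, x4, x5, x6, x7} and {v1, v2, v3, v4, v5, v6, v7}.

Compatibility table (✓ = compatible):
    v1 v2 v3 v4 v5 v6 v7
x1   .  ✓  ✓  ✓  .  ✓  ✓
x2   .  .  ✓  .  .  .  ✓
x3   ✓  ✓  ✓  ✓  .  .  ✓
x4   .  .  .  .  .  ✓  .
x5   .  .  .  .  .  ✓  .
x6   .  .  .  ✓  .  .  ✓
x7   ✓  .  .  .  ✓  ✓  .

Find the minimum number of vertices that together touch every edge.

A maximum matching has 6 edges (e.g. x1–v4, x2–v3, x3–v2, x4–v6, x6–v7, x7–v1).
By König's theorem the minimum vertex cover has the same size. One such cover is {x1, x2, x3, x6, x7, v6}.

6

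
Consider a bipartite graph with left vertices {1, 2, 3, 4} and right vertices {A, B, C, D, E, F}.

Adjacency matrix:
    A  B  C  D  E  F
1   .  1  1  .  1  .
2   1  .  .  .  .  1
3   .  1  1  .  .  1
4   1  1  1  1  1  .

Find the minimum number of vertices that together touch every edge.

The 4 edges 1–E, 2–F, 3–B, 4–A form a matching, so any vertex cover needs at least 4 vertices (one per matched edge).
Conversely {1, 2, 3, 4} meets every edge and has exactly 4 vertices, so 4 is optimal.

4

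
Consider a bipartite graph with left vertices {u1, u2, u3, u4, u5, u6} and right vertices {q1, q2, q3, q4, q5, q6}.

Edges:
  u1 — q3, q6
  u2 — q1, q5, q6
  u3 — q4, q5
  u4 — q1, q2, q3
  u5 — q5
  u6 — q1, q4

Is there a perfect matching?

Yes

One maximum matching: u1–q3, u2–q6, u3–q4, u4–q2, u5–q5, u6–q1.
Every left vertex is matched, so this is a perfect matching.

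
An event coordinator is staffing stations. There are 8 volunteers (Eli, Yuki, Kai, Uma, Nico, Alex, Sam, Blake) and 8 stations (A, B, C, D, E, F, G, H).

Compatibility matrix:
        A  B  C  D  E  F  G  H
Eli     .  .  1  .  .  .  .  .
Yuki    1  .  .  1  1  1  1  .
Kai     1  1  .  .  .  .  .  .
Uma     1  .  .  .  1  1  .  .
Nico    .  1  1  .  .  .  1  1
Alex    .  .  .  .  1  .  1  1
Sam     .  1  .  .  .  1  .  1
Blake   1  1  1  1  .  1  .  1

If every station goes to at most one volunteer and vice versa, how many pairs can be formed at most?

8

For example, pair Eli-C, Yuki-D, Kai-B, Uma-E, Nico-G, Alex-H, Sam-F, Blake-A.
This saturates every volunteer, so 8 is the maximum.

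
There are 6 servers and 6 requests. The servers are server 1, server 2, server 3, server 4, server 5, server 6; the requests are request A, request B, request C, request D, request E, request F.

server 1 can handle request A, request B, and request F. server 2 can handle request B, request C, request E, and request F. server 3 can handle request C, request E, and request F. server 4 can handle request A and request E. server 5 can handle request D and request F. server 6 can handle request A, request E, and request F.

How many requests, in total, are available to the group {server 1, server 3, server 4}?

The union of neighbours of {server 1, server 3, server 4} is {request A, request B, request C, request E, request F}, which has 5 elements.
Since |N(S)| = 5 ≥ |S| = 3, Hall's condition holds for this subset.

5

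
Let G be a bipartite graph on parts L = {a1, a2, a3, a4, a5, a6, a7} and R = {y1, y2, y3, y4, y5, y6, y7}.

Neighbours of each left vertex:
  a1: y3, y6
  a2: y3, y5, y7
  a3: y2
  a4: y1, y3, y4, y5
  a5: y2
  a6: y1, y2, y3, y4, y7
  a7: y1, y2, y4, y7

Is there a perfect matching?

No

The set {a3, a5} has only 1 neighbour ({y2}), so by Hall's theorem at most 6 of the 7 left vertices can be matched.
Hence no matching covers every left vertex.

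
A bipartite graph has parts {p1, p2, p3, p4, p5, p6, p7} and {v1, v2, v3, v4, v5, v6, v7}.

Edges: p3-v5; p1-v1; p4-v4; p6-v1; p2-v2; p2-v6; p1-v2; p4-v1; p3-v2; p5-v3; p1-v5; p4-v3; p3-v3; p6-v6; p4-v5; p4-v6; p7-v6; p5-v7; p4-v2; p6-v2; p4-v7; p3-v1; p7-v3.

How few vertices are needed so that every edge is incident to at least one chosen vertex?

7

The 7 edges p1–v5, p2–v2, p3–v3, p4–v4, p5–v7, p6–v1, p7–v6 form a matching, so any vertex cover needs at least 7 vertices (one per matched edge).
Conversely {p1, p2, p3, p4, p5, p6, p7} meets every edge and has exactly 7 vertices, so 7 is optimal.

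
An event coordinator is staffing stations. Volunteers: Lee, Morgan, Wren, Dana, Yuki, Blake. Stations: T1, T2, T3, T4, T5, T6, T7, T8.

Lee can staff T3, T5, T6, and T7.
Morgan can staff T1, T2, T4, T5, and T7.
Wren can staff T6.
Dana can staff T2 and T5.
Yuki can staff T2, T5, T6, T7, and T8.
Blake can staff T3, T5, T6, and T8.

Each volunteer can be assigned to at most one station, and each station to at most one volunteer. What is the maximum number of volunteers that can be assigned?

6

For example, pair Lee–T5, Morgan–T4, Wren–T6, Dana–T2, Yuki–T7, Blake–T8.
All 6 volunteers are matched, so no larger matching exists.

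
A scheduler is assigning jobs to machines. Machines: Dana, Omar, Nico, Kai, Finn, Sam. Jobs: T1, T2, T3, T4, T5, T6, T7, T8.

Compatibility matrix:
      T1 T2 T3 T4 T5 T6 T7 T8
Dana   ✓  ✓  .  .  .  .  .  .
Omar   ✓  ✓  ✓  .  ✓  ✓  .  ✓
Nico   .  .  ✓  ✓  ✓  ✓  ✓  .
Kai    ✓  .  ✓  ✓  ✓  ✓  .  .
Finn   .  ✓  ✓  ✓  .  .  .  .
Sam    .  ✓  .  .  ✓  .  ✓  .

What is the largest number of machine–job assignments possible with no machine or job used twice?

A valid assignment of size 6: Dana–T1, Omar–T3, Nico–T4, Kai–T5, Finn–T2, Sam–T7.
This saturates every machine, so 6 is the maximum.

6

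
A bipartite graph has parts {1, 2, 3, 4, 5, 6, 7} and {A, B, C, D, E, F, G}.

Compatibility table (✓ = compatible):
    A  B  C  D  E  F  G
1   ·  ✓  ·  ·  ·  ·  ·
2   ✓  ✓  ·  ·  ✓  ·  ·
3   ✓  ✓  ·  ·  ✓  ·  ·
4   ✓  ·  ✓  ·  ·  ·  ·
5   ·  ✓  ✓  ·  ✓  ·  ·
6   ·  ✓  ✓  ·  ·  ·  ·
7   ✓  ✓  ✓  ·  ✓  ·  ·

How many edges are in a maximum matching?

A valid assignment of size 4: 1-B, 2-A, 3-E, 4-C.
The set {1, 2, 3, 4, 5, 6, 7} has only 4 neighbours ({A, B, C, E}), so by Hall's theorem at most 4 of the 7 left vertices can be matched.

4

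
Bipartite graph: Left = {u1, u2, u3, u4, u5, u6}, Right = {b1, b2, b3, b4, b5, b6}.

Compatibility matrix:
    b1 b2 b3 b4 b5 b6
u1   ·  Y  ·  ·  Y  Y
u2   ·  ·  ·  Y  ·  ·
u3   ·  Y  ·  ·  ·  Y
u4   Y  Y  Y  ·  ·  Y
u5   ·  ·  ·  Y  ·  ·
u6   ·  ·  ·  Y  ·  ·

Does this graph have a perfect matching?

The set {u2, u5, u6} has only 1 neighbour ({b4}), so by Hall's theorem at most 4 of the 6 left vertices can be matched.
Hence no matching covers every left vertex.

No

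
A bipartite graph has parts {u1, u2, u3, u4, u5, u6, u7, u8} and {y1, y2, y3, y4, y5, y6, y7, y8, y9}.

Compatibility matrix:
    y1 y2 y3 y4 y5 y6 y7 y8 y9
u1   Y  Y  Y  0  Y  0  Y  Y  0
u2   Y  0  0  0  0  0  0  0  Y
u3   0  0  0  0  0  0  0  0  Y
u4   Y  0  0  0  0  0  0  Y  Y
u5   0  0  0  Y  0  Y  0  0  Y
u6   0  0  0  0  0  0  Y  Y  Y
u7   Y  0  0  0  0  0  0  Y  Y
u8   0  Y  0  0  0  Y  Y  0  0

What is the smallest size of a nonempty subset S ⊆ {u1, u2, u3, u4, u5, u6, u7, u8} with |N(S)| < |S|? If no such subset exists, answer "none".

4

Take S = {u2, u3, u4, u7}. Its neighbourhood is {y1, y8, y9}, so |N(S)| = 3 < |S| = 4.
Every subset of size less than 4 has at least as many neighbours as members, so 4 is the minimum.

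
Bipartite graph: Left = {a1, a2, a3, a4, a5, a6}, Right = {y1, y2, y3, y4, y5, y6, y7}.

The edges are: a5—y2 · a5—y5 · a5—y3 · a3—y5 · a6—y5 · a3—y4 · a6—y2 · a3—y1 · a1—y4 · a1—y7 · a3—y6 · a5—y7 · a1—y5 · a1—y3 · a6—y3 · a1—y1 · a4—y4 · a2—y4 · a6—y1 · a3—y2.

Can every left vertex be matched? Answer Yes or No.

The set {a2, a4} has only 1 neighbour ({y4}), so by Hall's theorem at most 5 of the 6 left vertices can be matched.
Hence no matching covers every left vertex.

No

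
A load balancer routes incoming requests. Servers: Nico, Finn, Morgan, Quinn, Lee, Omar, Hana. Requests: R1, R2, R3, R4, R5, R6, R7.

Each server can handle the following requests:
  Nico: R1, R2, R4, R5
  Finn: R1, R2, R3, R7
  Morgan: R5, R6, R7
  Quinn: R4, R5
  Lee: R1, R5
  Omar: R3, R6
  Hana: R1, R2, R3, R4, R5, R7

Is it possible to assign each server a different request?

One maximum matching: Nico→R2, Finn→R7, Morgan→R5, Quinn→R4, Lee→R1, Omar→R6, Hana→R3.
Every server is matched, so this is a perfect matching.

Yes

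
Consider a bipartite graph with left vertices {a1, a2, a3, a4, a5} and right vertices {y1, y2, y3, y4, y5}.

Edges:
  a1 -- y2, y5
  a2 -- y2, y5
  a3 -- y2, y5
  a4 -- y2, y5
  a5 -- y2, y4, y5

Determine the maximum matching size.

3

One maximum matching: a1-y5, a2-y2, a5-y4.
The set {a1, a2, a3, a4} has only 2 neighbours ({y2, y5}), so by Hall's theorem at most 3 of the 5 left vertices can be matched.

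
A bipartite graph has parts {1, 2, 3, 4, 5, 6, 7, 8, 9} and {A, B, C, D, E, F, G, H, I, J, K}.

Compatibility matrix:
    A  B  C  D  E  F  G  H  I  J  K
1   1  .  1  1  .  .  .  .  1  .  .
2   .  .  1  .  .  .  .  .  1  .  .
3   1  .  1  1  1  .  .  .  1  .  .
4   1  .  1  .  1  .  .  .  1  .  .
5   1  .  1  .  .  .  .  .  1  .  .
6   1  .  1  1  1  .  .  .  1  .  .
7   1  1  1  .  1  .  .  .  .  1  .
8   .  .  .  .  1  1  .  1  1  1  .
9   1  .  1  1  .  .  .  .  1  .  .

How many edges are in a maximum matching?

For example, pair 1→D, 2→C, 3→A, 4→E, 5→I, 7→B, 8→J.
The set {1, 2, 3, 4, 5, 6, 9} has only 5 neighbours ({A, C, D, E, I}), so by Hall's theorem at most 7 of the 9 left vertices can be matched.

7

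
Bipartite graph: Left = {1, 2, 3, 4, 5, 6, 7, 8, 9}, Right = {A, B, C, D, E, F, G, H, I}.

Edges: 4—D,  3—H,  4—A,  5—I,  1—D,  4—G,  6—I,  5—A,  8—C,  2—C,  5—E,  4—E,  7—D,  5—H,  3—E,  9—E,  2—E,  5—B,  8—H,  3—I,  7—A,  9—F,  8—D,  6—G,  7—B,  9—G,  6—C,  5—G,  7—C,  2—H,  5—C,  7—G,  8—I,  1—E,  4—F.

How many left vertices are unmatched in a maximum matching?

For example, pair 1→D, 2→C, 3→I, 4→F, 5→B, 6→G, 7→A, 8→H, 9→E.
This saturates every left vertex, so 9 is the maximum.
That matches 9 of the 9, leaving 0 unmatched; no matching can do better.

0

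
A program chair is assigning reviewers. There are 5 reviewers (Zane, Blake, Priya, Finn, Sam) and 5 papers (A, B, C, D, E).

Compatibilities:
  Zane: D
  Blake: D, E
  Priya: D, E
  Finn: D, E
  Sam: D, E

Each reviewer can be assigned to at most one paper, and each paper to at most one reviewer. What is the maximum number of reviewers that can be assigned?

One maximum matching: Zane→D, Blake→E.
The set {Zane, Blake, Priya, Finn, Sam} has only 2 neighbours ({D, E}), so by Hall's theorem at most 2 of the 5 reviewers can be matched.

2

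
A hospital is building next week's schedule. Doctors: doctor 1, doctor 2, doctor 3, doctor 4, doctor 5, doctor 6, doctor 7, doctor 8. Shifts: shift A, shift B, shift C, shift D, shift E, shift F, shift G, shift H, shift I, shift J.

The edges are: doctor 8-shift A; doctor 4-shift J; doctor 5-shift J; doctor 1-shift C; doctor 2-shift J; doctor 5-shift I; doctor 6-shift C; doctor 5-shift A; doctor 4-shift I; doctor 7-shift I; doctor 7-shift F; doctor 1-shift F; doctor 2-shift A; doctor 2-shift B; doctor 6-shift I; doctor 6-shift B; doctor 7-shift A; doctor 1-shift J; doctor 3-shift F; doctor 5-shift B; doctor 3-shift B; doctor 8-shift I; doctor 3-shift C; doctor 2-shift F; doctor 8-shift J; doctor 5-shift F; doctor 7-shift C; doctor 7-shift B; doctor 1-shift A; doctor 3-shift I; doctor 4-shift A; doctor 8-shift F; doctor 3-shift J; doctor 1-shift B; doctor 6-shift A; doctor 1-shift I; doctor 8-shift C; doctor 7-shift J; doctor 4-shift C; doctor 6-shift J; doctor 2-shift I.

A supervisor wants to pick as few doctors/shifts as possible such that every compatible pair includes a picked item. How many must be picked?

6

{shift A, shift B, shift C, shift F, shift I, shift J} is a vertex cover of size 6: every edge has an endpoint in this set.
No smaller cover exists because doctor 1–shift C, doctor 2–shift B, doctor 3–shift F, doctor 4–shift I, doctor 5–shift A, doctor 6–shift J is a matching of size 6, and a cover must include an endpoint of each of these disjoint edges (König's theorem).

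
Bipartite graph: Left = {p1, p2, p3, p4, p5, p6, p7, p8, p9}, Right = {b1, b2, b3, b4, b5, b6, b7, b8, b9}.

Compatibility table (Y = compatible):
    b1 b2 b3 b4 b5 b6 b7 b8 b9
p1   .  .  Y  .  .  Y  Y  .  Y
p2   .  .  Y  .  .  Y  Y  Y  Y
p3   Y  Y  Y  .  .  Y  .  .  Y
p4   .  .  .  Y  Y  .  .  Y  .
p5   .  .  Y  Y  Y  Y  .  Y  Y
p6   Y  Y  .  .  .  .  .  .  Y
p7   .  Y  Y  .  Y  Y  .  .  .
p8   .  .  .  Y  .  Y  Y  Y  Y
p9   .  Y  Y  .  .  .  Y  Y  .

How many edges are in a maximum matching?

One maximum matching: p1–b6, p2–b7, p3–b1, p4–b8, p5–b5, p6–b9, p7–b2, p8–b4, p9–b3.
This saturates every left vertex, so 9 is the maximum.

9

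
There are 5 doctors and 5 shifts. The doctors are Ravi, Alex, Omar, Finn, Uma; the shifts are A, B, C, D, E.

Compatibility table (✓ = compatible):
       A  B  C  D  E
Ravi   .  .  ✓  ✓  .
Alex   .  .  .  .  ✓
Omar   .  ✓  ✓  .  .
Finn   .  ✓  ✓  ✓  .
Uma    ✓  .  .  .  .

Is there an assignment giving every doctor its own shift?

Yes

A valid assignment of size 5: Ravi–D, Alex–E, Omar–C, Finn–B, Uma–A.
Every doctor is matched, so this is a perfect matching.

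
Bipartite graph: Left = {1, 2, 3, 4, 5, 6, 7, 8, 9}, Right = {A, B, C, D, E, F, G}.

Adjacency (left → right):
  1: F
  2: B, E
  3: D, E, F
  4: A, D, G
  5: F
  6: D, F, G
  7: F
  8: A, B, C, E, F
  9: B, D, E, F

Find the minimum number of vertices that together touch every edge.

The 7 edges 1–F, 2–E, 3–D, 4–A, 6–G, 8–C, 9–B form a matching, so any vertex cover needs at least 7 vertices (one per matched edge).
Conversely {2, 3, 4, 6, 8, 9, F} meets every edge and has exactly 7 vertices, so 7 is optimal.

7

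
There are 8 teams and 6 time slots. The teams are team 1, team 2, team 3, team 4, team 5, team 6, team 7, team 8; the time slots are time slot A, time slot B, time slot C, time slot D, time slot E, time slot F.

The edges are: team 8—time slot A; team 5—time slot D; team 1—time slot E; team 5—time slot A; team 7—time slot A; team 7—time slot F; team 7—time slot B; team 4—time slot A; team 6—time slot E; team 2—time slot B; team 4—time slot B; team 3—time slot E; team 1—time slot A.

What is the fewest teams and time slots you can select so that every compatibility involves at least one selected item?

A maximum matching has 5 edges (e.g. team 1–time slot A, team 2–time slot B, team 3–time slot E, team 5–time slot D, team 7–time slot F).
By König's theorem the minimum vertex cover has the same size. One such cover is {team 5, team 7, time slot A, time slot B, time slot E}.

5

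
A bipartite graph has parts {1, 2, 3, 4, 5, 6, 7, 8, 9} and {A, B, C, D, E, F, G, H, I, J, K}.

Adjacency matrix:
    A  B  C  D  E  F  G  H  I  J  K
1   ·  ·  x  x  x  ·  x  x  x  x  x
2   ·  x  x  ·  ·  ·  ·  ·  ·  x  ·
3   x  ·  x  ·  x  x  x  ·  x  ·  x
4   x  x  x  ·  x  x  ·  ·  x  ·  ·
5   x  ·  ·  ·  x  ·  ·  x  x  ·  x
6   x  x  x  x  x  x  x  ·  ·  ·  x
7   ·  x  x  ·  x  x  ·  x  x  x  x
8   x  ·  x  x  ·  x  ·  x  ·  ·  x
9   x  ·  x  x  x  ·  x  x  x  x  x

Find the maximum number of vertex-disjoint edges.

9

A valid assignment of size 9: 1-G, 2-C, 3-F, 4-B, 5-H, 6-A, 7-E, 8-K, 9-J.
This saturates every left vertex, so 9 is the maximum.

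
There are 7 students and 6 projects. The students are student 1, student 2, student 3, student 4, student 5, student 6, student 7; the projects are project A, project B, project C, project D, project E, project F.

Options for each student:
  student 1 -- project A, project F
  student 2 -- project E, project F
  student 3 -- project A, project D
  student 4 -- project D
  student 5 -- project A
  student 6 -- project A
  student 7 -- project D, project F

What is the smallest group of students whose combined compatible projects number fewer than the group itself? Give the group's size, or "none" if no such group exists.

Take S = {student 5, student 6}. Its neighbourhood is {project A}, so |N(S)| = 1 < |S| = 2.
No single vertex violates Hall's condition since each has at least one neighbour, so 2 is the minimum.

2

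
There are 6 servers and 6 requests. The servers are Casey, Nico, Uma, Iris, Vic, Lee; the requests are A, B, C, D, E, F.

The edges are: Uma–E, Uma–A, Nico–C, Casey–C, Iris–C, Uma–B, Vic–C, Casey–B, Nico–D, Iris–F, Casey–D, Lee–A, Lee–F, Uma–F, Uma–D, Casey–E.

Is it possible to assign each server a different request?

One maximum matching: Casey→B, Nico→D, Uma→E, Iris→F, Vic→C, Lee→A.
All 6 servers are covered.

Yes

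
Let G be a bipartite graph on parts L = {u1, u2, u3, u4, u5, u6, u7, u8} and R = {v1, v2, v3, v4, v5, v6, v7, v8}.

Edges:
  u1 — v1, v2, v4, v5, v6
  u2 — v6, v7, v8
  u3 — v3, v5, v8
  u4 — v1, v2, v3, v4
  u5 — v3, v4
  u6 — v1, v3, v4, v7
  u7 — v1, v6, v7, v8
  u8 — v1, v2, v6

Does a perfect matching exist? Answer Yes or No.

A valid assignment of size 8: u1-v5, u2-v6, u3-v3, u4-v1, u5-v4, u6-v7, u7-v8, u8-v2.
Every left vertex is matched, so this is a perfect matching.

Yes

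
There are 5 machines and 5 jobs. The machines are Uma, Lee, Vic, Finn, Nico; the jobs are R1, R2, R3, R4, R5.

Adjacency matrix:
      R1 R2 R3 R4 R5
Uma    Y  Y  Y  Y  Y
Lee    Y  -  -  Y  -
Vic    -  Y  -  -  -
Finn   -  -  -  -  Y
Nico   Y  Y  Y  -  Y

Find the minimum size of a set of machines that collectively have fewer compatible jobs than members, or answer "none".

none

A matching saturating every machine exists, for instance Uma→R4, Lee→R1, Vic→R2, Finn→R5, Nico→R3.
By Hall's marriage theorem, this means |N(S)| ≥ |S| for every subset S, so no violating subset exists.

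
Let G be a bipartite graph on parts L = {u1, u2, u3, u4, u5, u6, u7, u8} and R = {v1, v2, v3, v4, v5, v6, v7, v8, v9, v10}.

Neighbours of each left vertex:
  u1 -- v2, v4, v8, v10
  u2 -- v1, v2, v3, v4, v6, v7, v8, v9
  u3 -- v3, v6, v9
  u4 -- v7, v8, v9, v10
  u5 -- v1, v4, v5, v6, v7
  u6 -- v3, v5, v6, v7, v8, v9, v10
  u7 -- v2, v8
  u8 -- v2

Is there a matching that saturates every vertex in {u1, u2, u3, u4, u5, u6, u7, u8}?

Yes

For example, pair u1→v10, u2→v6, u3→v9, u4→v7, u5→v1, u6→v3, u7→v8, u8→v2.
Every left vertex is matched, so this matching saturates all of them.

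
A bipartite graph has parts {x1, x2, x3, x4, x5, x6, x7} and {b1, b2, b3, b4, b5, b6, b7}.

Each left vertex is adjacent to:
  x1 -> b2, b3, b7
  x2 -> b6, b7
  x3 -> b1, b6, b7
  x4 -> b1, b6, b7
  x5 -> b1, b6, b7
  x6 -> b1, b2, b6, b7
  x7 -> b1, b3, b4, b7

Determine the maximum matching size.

6

One maximum matching: x1-b3, x2-b7, x3-b1, x4-b6, x6-b2, x7-b4.
The set {x2, x3, x4, x5} has only 3 neighbours ({b1, b6, b7}), so by Hall's theorem at most 6 of the 7 left vertices can be matched.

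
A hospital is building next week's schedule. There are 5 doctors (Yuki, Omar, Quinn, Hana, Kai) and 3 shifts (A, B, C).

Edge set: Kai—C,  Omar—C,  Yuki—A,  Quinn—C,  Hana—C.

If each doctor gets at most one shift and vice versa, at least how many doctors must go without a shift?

One maximum matching: Yuki→A, Omar→C.
The set {Omar, Quinn, Hana, Kai} has only 1 neighbour ({C}), so by Hall's theorem at most 2 of the 5 doctors can be matched.
That matches 2 of the 5, leaving 3 unmatched; no matching can do better.

3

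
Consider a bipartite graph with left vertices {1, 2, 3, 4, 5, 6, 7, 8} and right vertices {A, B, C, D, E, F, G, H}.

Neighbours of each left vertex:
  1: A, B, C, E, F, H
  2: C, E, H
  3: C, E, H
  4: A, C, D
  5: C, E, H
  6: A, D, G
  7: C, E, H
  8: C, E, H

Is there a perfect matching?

No

The set {2, 3, 5, 7, 8} has only 3 neighbours ({C, E, H}), so by Hall's theorem at most 6 of the 8 left vertices can be matched.
Hence no matching covers every left vertex.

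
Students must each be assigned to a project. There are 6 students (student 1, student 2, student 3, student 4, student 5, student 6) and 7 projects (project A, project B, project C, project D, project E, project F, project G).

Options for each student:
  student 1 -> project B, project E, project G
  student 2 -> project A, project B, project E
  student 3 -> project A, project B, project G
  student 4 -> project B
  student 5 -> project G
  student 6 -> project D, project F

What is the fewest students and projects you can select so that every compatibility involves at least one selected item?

5

A maximum matching has 5 edges (e.g. student 1–project G, student 2–project E, student 3–project A, student 4–project B, student 6–project F).
By König's theorem the minimum vertex cover has the same size. One such cover is {student 6, project A, project B, project E, project G}.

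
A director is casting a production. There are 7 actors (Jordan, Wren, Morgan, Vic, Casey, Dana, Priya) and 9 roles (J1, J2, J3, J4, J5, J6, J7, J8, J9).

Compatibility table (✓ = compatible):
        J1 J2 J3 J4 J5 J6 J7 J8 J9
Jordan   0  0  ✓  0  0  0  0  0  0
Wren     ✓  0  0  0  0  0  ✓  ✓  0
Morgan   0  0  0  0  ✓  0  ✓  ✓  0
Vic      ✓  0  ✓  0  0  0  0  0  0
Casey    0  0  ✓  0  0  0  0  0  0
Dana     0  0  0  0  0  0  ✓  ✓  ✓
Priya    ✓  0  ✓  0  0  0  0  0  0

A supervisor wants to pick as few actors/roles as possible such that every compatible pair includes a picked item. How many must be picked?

The 5 edges Jordan–J3, Wren–J8, Morgan–J7, Vic–J1, Dana–J9 form a matching, so any vertex cover needs at least 5 vertices (one per matched edge).
Conversely {Wren, Morgan, Dana, J1, J3} meets every edge and has exactly 5 vertices, so 5 is optimal.

5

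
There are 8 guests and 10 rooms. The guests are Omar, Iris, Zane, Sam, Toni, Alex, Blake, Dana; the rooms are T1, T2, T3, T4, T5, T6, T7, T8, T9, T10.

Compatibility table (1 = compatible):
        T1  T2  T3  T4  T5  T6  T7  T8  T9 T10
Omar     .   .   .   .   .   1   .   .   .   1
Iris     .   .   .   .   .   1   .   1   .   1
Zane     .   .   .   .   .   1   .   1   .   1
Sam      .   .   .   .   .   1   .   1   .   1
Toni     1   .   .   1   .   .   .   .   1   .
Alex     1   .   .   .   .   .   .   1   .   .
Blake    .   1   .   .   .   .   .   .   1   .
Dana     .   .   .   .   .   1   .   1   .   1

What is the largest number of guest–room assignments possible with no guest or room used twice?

One maximum matching: Omar→T6, Iris→T8, Zane→T10, Toni→T4, Alex→T1, Blake→T9.
The set {Omar, Iris, Zane, Sam, Dana} has only 3 neighbours ({T10, T6, T8}), so by Hall's theorem at most 6 of the 8 guests can be matched.

6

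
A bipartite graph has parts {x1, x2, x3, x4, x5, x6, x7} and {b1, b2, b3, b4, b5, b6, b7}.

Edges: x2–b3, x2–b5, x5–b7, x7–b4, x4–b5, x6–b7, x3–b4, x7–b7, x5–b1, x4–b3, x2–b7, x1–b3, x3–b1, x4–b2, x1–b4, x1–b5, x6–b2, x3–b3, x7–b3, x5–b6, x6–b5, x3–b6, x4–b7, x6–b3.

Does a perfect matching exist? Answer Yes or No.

Yes

A valid assignment of size 7: x1→b4, x2→b5, x3→b1, x4→b2, x5→b6, x6→b7, x7→b3.
Every left vertex is matched, so this is a perfect matching.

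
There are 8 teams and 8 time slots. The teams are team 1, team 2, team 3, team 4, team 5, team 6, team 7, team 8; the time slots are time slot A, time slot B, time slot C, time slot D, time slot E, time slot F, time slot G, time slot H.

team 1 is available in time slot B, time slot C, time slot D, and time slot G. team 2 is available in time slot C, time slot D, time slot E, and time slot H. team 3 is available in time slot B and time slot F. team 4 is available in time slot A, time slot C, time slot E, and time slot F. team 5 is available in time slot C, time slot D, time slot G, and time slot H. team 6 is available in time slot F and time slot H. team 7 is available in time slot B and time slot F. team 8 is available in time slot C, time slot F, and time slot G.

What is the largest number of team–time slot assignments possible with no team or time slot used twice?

One maximum matching: team 1–time slot C, team 2–time slot E, team 3–time slot B, team 4–time slot A, team 5–time slot D, team 6–time slot H, team 7–time slot F, team 8–time slot G.
All 8 teams are matched, so no larger matching exists.

8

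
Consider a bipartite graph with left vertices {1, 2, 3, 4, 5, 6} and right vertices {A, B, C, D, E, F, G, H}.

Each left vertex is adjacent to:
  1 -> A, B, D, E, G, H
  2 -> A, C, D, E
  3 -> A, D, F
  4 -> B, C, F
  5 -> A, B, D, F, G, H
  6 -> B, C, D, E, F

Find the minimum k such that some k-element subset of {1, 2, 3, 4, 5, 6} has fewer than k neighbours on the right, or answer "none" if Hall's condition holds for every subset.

A matching saturating every left vertex exists, for instance 1→A, 2→C, 3→F, 4→B, 5→G, 6→E.
By Hall's marriage theorem, this means |N(S)| ≥ |S| for every subset S, so no violating subset exists.

none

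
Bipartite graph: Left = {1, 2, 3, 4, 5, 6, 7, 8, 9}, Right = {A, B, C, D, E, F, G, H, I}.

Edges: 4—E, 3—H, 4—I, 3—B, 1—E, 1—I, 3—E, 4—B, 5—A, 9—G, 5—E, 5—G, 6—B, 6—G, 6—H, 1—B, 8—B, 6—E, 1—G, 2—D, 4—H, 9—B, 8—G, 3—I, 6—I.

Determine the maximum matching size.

A valid assignment of size 7: 1-E, 2-D, 3-H, 4-I, 5-A, 6-G, 8-B.
The set {1, 3, 4, 6, 7, 8, 9} has only 5 neighbours ({B, E, G, H, I}), so by Hall's theorem at most 7 of the 9 left vertices can be matched.

7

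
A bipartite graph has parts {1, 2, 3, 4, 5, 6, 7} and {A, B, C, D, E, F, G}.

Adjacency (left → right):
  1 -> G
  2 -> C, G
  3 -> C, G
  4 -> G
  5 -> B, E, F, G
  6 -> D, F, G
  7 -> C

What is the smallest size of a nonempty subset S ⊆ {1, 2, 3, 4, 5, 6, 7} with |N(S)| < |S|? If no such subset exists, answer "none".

2

Take S = {1, 4}. Its neighbourhood is {G}, so |N(S)| = 1 < |S| = 2.
No single vertex violates Hall's condition since each has at least one neighbour, so 2 is the minimum.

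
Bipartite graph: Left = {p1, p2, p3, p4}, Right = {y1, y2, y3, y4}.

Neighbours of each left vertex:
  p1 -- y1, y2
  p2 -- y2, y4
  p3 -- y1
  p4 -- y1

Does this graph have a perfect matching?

No

The set {p3, p4} has only 1 neighbour ({y1}), so by Hall's theorem at most 3 of the 4 left vertices can be matched.
Hence no matching covers every left vertex.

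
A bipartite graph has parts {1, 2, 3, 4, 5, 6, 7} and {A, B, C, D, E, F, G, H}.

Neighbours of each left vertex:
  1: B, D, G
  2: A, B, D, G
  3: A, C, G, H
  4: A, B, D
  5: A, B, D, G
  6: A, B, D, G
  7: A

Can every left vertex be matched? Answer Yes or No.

The set {1, 2, 4, 5, 6, 7} has only 4 neighbours ({A, B, D, G}), so by Hall's theorem at most 5 of the 7 left vertices can be matched.
Hence no matching covers every left vertex.

No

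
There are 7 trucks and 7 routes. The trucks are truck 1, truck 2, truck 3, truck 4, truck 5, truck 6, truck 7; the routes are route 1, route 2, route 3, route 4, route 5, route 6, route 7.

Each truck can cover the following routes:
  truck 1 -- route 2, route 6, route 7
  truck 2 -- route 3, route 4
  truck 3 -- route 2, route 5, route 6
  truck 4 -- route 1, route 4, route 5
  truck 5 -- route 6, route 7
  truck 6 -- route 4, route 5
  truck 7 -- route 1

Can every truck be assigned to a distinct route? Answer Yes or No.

Yes

One maximum matching: truck 1→route 2, truck 2→route 3, truck 3→route 6, truck 4→route 4, truck 5→route 7, truck 6→route 5, truck 7→route 1.
Every truck is matched, so this is a perfect matching.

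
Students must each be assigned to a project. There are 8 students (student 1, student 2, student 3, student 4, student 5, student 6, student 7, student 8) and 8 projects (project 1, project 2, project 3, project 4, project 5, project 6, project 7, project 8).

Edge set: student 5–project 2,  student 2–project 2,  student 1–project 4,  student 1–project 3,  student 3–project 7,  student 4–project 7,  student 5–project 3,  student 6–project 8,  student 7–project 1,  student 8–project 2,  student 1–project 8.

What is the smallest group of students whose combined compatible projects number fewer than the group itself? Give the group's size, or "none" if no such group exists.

2

Take S = {student 2, student 8}. Its neighbourhood is {project 2}, so |N(S)| = 1 < |S| = 2.
No single vertex violates Hall's condition since each has at least one neighbour, so 2 is the minimum.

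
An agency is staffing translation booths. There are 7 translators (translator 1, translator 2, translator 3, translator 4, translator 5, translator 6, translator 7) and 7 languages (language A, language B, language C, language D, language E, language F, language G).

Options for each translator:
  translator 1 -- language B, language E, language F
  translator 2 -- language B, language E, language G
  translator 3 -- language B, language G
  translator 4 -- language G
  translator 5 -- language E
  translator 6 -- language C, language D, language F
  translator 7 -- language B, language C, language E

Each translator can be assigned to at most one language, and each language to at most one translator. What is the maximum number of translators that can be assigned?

A valid assignment of size 6: translator 1–language F, translator 2–language E, translator 3–language B, translator 4–language G, translator 6–language D, translator 7–language C.
The set {translator 2, translator 3, translator 4, translator 5} has only 3 neighbours ({language B, language E, language G}), so by Hall's theorem at most 6 of the 7 translators can be matched.

6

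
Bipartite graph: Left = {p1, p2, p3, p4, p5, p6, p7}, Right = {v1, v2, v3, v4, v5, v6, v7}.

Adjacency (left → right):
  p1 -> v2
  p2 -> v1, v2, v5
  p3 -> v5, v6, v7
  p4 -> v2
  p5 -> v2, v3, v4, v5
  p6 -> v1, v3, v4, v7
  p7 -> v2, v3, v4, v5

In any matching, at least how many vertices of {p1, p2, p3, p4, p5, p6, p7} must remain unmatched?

1

One maximum matching: p1–v2, p2–v1, p3–v6, p5–v3, p6–v7, p7–v4.
The set {p1, p4} has only 1 neighbour ({v2}), so by Hall's theorem at most 6 of the 7 left vertices can be matched.
That matches 6 of the 7, leaving 1 unmatched; no matching can do better.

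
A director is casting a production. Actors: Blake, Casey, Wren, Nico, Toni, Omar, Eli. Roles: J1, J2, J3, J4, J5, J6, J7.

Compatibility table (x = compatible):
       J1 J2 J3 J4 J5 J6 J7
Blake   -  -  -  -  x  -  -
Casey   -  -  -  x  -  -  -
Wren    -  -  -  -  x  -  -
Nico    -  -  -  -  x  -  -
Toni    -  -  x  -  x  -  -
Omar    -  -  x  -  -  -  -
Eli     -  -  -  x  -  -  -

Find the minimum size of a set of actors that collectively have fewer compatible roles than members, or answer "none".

Take S = {Blake, Wren}. Its neighbourhood is {J5}, so |N(S)| = 1 < |S| = 2.
No single vertex violates Hall's condition since each has at least one neighbour, so 2 is the minimum.

2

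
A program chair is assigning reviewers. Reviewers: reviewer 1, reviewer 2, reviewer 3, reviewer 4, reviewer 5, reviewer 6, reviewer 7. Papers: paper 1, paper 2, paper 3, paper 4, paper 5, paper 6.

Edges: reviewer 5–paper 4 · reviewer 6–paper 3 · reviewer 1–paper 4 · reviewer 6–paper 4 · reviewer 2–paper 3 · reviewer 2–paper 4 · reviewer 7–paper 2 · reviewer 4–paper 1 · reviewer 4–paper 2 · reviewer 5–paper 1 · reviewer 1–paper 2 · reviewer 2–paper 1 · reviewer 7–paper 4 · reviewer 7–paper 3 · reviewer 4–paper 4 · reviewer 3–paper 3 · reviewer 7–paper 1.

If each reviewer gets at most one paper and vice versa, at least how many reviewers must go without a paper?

3

One maximum matching: reviewer 1-paper 2, reviewer 2-paper 1, reviewer 3-paper 3, reviewer 4-paper 4.
The set {reviewer 1, reviewer 2, reviewer 3, reviewer 4, reviewer 5, reviewer 6, reviewer 7} has only 4 neighbours ({paper 1, paper 2, paper 3, paper 4}), so by Hall's theorem at most 4 of the 7 reviewers can be matched.
That matches 4 of the 7, leaving 3 unmatched; no matching can do better.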